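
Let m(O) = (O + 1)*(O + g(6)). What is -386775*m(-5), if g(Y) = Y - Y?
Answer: -7735500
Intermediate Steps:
g(Y) = 0
m(O) = O*(1 + O) (m(O) = (O + 1)*(O + 0) = (1 + O)*O = O*(1 + O))
-386775*m(-5) = -(-1933875)*(1 - 5) = -(-1933875)*(-4) = -386775*20 = -7735500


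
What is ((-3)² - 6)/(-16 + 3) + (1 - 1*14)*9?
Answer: -1524/13 ≈ -117.23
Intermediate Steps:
((-3)² - 6)/(-16 + 3) + (1 - 1*14)*9 = (9 - 6)/(-13) + (1 - 14)*9 = 3*(-1/13) - 13*9 = -3/13 - 117 = -1524/13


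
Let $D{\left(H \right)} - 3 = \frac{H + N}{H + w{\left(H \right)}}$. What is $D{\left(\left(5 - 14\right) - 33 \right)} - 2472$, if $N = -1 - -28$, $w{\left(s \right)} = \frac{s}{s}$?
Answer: $- \frac{101214}{41} \approx -2468.6$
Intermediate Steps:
$w{\left(s \right)} = 1$
$N = 27$ ($N = -1 + 28 = 27$)
$D{\left(H \right)} = 3 + \frac{27 + H}{1 + H}$ ($D{\left(H \right)} = 3 + \frac{H + 27}{H + 1} = 3 + \frac{27 + H}{1 + H}$)
$D{\left(\left(5 - 14\right) - 33 \right)} - 2472 = \frac{2 \left(15 + 2 \left(\left(5 - 14\right) - 33\right)\right)}{1 + \left(\left(5 - 14\right) - 33\right)} - 2472 = \frac{2 \left(15 + 2 \left(-9 - 33\right)\right)}{1 - 42} - 2472 = \frac{2 \left(15 + 2 \left(-42\right)\right)}{1 - 42} - 2472 = \frac{2 \left(15 - 84\right)}{-41} - 2472 = 2 \left(- \frac{1}{41}\right) \left(-69\right) - 2472 = \frac{138}{41} - 2472 = - \frac{101214}{41}$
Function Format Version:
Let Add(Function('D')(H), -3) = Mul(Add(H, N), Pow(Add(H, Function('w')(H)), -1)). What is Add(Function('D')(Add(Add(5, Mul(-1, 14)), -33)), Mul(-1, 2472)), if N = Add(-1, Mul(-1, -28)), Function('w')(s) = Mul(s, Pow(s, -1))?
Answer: Rational(-101214, 41) ≈ -2468.6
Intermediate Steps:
Function('w')(s) = 1
N = 27 (N = Add(-1, 28) = 27)
Function('D')(H) = Add(3, Mul(Pow(Add(1, H), -1), Add(27, H))) (Function('D')(H) = Add(3, Mul(Add(H, 27), Pow(Add(H, 1), -1))) = Add(3, Mul(Add(27, H), Pow(Add(1, H), -1))) = Add(3, Mul(Pow(Add(1, H), -1), Add(27, H))))
Add(Function('D')(Add(Add(5, Mul(-1, 14)), -33)), Mul(-1, 2472)) = Add(Mul(2, Pow(Add(1, Add(Add(5, Mul(-1, 14)), -33)), -1), Add(15, Mul(2, Add(Add(5, Mul(-1, 14)), -33)))), Mul(-1, 2472)) = Add(Mul(2, Pow(Add(1, Add(Add(5, -14), -33)), -1), Add(15, Mul(2, Add(Add(5, -14), -33)))), -2472) = Add(Mul(2, Pow(Add(1, Add(-9, -33)), -1), Add(15, Mul(2, Add(-9, -33)))), -2472) = Add(Mul(2, Pow(Add(1, -42), -1), Add(15, Mul(2, -42))), -2472) = Add(Mul(2, Pow(-41, -1), Add(15, -84)), -2472) = Add(Mul(2, Rational(-1, 41), -69), -2472) = Add(Rational(138, 41), -2472) = Rational(-101214, 41)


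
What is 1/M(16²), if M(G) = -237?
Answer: -1/237 ≈ -0.0042194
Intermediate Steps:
1/M(16²) = 1/(-237) = -1/237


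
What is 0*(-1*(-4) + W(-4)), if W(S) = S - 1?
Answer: 0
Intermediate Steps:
W(S) = -1 + S
0*(-1*(-4) + W(-4)) = 0*(-1*(-4) + (-1 - 4)) = 0*(4 - 5) = 0*(-1) = 0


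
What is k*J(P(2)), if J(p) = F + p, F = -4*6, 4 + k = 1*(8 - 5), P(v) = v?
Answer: 22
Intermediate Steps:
k = -1 (k = -4 + 1*(8 - 5) = -4 + 1*3 = -4 + 3 = -1)
F = -24
J(p) = -24 + p
k*J(P(2)) = -(-24 + 2) = -1*(-22) = 22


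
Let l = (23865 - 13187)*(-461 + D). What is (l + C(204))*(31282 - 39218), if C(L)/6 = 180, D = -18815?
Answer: 1633451388928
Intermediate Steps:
l = -205829128 (l = (23865 - 13187)*(-461 - 18815) = 10678*(-19276) = -205829128)
C(L) = 1080 (C(L) = 6*180 = 1080)
(l + C(204))*(31282 - 39218) = (-205829128 + 1080)*(31282 - 39218) = -205828048*(-7936) = 1633451388928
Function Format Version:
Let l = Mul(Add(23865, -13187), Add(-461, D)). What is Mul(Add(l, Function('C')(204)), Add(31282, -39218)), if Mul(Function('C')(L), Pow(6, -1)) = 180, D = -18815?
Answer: 1633451388928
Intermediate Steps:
l = -205829128 (l = Mul(Add(23865, -13187), Add(-461, -18815)) = Mul(10678, -19276) = -205829128)
Function('C')(L) = 1080 (Function('C')(L) = Mul(6, 180) = 1080)
Mul(Add(l, Function('C')(204)), Add(31282, -39218)) = Mul(Add(-205829128, 1080), Add(31282, -39218)) = Mul(-205828048, -7936) = 1633451388928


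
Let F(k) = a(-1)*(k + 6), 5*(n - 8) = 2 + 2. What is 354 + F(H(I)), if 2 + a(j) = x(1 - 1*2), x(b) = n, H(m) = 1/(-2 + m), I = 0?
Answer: 1957/5 ≈ 391.40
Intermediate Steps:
n = 44/5 (n = 8 + (2 + 2)/5 = 8 + (⅕)*4 = 8 + ⅘ = 44/5 ≈ 8.8000)
x(b) = 44/5
a(j) = 34/5 (a(j) = -2 + 44/5 = 34/5)
F(k) = 204/5 + 34*k/5 (F(k) = 34*(k + 6)/5 = 34*(6 + k)/5 = 204/5 + 34*k/5)
354 + F(H(I)) = 354 + (204/5 + 34/(5*(-2 + 0))) = 354 + (204/5 + (34/5)/(-2)) = 354 + (204/5 + (34/5)*(-½)) = 354 + (204/5 - 17/5) = 354 + 187/5 = 1957/5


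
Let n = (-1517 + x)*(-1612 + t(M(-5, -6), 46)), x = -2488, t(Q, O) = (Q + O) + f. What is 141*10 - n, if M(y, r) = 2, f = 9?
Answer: -6226365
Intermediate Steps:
t(Q, O) = 9 + O + Q (t(Q, O) = (Q + O) + 9 = (O + Q) + 9 = 9 + O + Q)
n = 6227775 (n = (-1517 - 2488)*(-1612 + (9 + 46 + 2)) = -4005*(-1612 + 57) = -4005*(-1555) = 6227775)
141*10 - n = 141*10 - 1*6227775 = 1410 - 6227775 = -6226365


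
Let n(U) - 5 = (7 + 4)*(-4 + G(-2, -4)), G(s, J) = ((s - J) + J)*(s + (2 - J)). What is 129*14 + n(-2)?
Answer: 1679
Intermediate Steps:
G(s, J) = s*(2 + s - J)
n(U) = -127 (n(U) = 5 + (7 + 4)*(-4 - 2*(2 - 2 - 1*(-4))) = 5 + 11*(-4 - 2*(2 - 2 + 4)) = 5 + 11*(-4 - 2*4) = 5 + 11*(-4 - 8) = 5 + 11*(-12) = 5 - 132 = -127)
129*14 + n(-2) = 129*14 - 127 = 1806 - 127 = 1679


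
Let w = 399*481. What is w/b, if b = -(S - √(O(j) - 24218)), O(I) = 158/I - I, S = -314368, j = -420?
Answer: 12669970360320/20753725276699 - 191919*I*√1049508390/20753725276699 ≈ 0.61049 - 0.00029958*I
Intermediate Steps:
O(I) = -I + 158/I
w = 191919
b = 314368 + I*√1049508390/210 (b = -(-314368 - √((-1*(-420) + 158/(-420)) - 24218)) = -(-314368 - √((420 + 158*(-1/420)) - 24218)) = -(-314368 - √((420 - 79/210) - 24218)) = -(-314368 - √(88121/210 - 24218)) = -(-314368 - √(-4997659/210)) = -(-314368 - I*√1049508390/210) = 314368 + I*√1049508390/210 ≈ 3.1437e+5 + 154.27*I)
w/b = 191919/(314368 + I*√1049508390/210)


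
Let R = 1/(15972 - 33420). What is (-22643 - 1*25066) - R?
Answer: -832426631/17448 ≈ -47709.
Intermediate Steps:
R = -1/17448 (R = 1/(-17448) = -1/17448 ≈ -5.7313e-5)
(-22643 - 1*25066) - R = (-22643 - 1*25066) - 1*(-1/17448) = (-22643 - 25066) + 1/17448 = -47709 + 1/17448 = -832426631/17448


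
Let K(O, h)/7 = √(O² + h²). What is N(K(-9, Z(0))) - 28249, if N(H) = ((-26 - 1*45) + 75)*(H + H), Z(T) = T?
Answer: -27745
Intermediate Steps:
K(O, h) = 7*√(O² + h²)
N(H) = 8*H (N(H) = ((-26 - 45) + 75)*(2*H) = (-71 + 75)*(2*H) = 4*(2*H) = 8*H)
N(K(-9, Z(0))) - 28249 = 8*(7*√((-9)² + 0²)) - 28249 = 8*(7*√(81 + 0)) - 28249 = 8*(7*√81) - 28249 = 8*(7*9) - 28249 = 8*63 - 28249 = 504 - 28249 = -27745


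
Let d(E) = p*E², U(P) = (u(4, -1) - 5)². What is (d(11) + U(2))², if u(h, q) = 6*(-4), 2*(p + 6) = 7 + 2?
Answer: 1739761/4 ≈ 4.3494e+5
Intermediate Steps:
p = -3/2 (p = -6 + (7 + 2)/2 = -6 + (½)*9 = -6 + 9/2 = -3/2 ≈ -1.5000)
u(h, q) = -24
U(P) = 841 (U(P) = (-24 - 5)² = (-29)² = 841)
d(E) = -3*E²/2
(d(11) + U(2))² = (-3/2*11² + 841)² = (-3/2*121 + 841)² = (-363/2 + 841)² = (1319/2)² = 1739761/4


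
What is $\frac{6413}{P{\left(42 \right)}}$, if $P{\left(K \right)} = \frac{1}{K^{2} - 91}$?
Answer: $10728949$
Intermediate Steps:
$P{\left(K \right)} = \frac{1}{-91 + K^{2}}$
$\frac{6413}{P{\left(42 \right)}} = \frac{6413}{\frac{1}{-91 + 42^{2}}} = \frac{6413}{\frac{1}{-91 + 1764}} = \frac{6413}{\frac{1}{1673}} = 6413 \frac{1}{\frac{1}{1673}} = 6413 \cdot 1673 = 10728949$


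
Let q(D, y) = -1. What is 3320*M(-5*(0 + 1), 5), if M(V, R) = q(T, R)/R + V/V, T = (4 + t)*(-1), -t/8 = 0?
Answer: 2656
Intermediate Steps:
t = 0 (t = -8*0 = 0)
T = -4 (T = (4 + 0)*(-1) = 4*(-1) = -4)
M(V, R) = 1 - 1/R (M(V, R) = -1/R + V/V = -1/R + 1 = 1 - 1/R)
3320*M(-5*(0 + 1), 5) = 3320*((-1 + 5)/5) = 3320*((⅕)*4) = 3320*(⅘) = 2656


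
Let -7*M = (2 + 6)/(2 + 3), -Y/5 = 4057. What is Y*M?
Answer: 32456/7 ≈ 4636.6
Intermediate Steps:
Y = -20285 (Y = -5*4057 = -20285)
M = -8/35 (M = -(2 + 6)/(7*(2 + 3)) = -8/(7*5) = -⅐*8/5 = -8/35 ≈ -0.22857)
Y*M = -20285*(-8/35) = 32456/7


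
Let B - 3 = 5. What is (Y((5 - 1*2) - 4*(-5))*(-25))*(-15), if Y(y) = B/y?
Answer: 3000/23 ≈ 130.43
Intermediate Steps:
B = 8 (B = 3 + 5 = 8)
Y(y) = 8/y
(Y((5 - 1*2) - 4*(-5))*(-25))*(-15) = ((8/((5 - 1*2) - 4*(-5)))*(-25))*(-15) = ((8/((5 - 2) + 20))*(-25))*(-15) = ((8/(3 + 20))*(-25))*(-15) = ((8/23)*(-25))*(-15) = -200/23*(-15) = 3000/23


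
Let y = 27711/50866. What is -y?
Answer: -27711/50866 ≈ -0.54478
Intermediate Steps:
y = 27711/50866 (y = 27711*(1/50866) = 27711/50866 ≈ 0.54478)
-y = -1*27711/50866 = -27711/50866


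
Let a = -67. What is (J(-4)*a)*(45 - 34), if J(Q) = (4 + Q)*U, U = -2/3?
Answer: 0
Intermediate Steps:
U = -⅔ (U = -2*⅓ = -⅔ ≈ -0.66667)
J(Q) = -8/3 - 2*Q/3 (J(Q) = (4 + Q)*(-⅔) = -8/3 - 2*Q/3)
(J(-4)*a)*(45 - 34) = ((-8/3 - ⅔*(-4))*(-67))*(45 - 34) = ((-8/3 + 8/3)*(-67))*11 = (0*(-67))*11 = 0*11 = 0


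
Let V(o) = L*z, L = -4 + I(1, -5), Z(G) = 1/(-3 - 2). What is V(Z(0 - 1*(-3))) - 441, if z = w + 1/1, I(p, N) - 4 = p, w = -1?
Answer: -441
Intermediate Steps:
I(p, N) = 4 + p
Z(G) = -⅕ (Z(G) = 1/(-5) = -⅕)
z = 0 (z = -1 + 1/1 = -1 + 1 = 0)
L = 1 (L = -4 + (4 + 1) = -4 + 5 = 1)
V(o) = 0 (V(o) = 1*0 = 0)
V(Z(0 - 1*(-3))) - 441 = 0 - 441 = -441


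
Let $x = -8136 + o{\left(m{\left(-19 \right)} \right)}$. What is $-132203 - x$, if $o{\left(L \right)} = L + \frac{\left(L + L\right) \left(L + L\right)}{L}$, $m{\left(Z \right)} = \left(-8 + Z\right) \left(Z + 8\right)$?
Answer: $-125552$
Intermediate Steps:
$m{\left(Z \right)} = \left(-8 + Z\right) \left(8 + Z\right)$
$o{\left(L \right)} = 5 L$ ($o{\left(L \right)} = L + \frac{2 L 2 L}{L} = L + \frac{4 L^{2}}{L} = L + 4 L = 5 L$)
$x = -6651$ ($x = -8136 + 5 \left(-64 + \left(-19\right)^{2}\right) = -8136 + 5 \left(-64 + 361\right) = -8136 + 5 \cdot 297 = -8136 + 1485 = -6651$)
$-132203 - x = -132203 - -6651 = -132203 + 6651 = -125552$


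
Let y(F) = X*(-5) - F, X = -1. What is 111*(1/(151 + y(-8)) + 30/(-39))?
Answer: -180597/2132 ≈ -84.708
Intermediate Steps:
y(F) = 5 - F (y(F) = -1*(-5) - F = 5 - F)
111*(1/(151 + y(-8)) + 30/(-39)) = 111*(1/(151 + (5 - 1*(-8))) + 30/(-39)) = 111*(1/(151 + (5 + 8)) + 30*(-1/39)) = 111*(1/(151 + 13) - 10/13) = 111*(1/164 - 10/13) = 111*(-1627/2132) = -180597/2132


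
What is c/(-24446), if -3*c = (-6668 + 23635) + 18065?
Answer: 17516/36669 ≈ 0.47768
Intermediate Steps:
c = -35032/3 (c = -((-6668 + 23635) + 18065)/3 = -(16967 + 18065)/3 = -1/3*35032 = -35032/3 ≈ -11677.)
c/(-24446) = -35032/3/(-24446) = -35032/3*(-1/24446) = 17516/36669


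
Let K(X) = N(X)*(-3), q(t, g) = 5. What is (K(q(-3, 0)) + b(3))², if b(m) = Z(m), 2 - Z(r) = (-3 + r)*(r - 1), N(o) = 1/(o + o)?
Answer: 289/100 ≈ 2.8900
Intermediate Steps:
N(o) = 1/(2*o)
Z(r) = 2 - (-1 + r)*(-3 + r) (Z(r) = 2 - (-3 + r)*(r - 1) = 2 - (-3 + r)*(-1 + r) = 2 - (-1 + r)*(-3 + r))
K(X) = -3/(2*X) (K(X) = (1/(2*X))*(-3) = -3/(2*X))
b(m) = -1 - m² + 4*m
(K(q(-3, 0)) + b(3))² = (-3/2/5 + (-1 - 1*3² + 4*3))² = (-3/2*⅕ + (-1 - 1*9 + 12))² = (-3/10 + (-1 - 9 + 12))² = (-3/10 + 2)² = (17/10)² = 289/100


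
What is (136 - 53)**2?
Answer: 6889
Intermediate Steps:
(136 - 53)**2 = 83**2 = 6889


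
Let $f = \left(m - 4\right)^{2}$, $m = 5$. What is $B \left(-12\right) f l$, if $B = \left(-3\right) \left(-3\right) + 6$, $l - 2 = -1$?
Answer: $-180$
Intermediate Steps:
$l = 1$ ($l = 2 - 1 = 1$)
$B = 15$ ($B = 9 + 6 = 15$)
$f = 1$ ($f = \left(5 - 4\right)^{2} = 1^{2} = 1$)
$B \left(-12\right) f l = 15 \left(-12\right) 1 \cdot 1 = \left(-180\right) 1 = -180$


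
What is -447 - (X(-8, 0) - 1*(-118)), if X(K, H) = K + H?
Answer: -557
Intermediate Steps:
X(K, H) = H + K
-447 - (X(-8, 0) - 1*(-118)) = -447 - ((0 - 8) - 1*(-118)) = -447 - (-8 + 118) = -447 - 1*110 = -447 - 110 = -557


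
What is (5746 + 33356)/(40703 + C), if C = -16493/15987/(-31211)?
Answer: 9755367494607/10154793193582 ≈ 0.96067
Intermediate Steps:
C = 16493/498970257 (C = -16493*1/15987*(-1/31211) = -16493/15987*(-1/31211) = 16493/498970257 ≈ 3.3054e-5)
(5746 + 33356)/(40703 + C) = (5746 + 33356)/(40703 + 16493/498970257) = 39102/(20309586387164/498970257) = 39102*(498970257/20309586387164) = 9755367494607/10154793193582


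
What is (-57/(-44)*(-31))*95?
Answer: -167865/44 ≈ -3815.1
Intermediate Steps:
(-57/(-44)*(-31))*95 = (-57*(-1/44)*(-31))*95 = ((57/44)*(-31))*95 = -1767/44*95 = -167865/44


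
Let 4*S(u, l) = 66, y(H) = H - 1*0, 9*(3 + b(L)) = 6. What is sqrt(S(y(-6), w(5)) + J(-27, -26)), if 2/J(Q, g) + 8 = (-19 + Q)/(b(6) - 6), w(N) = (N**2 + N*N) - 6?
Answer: sqrt(60326)/62 ≈ 3.9615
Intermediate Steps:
b(L) = -7/3 (b(L) = -3 + (1/9)*6 = -3 + 2/3 = -7/3)
w(N) = -6 + 2*N**2 (w(N) = (N**2 + N**2) - 6 = 2*N**2 - 6 = -6 + 2*N**2)
J(Q, g) = 2/(-143/25 - 3*Q/25) (J(Q, g) = 2/(-8 + (-19 + Q)/(-7/3 - 6)) = 2/(-8 + (-19 + Q)/(-25/3)) = 2/(-8 + (-19 + Q)*(-3/25)) = 2/(-8 + (57/25 - 3*Q/25)) = 2/(-143/25 - 3*Q/25))
y(H) = H (y(H) = H + 0 = H)
S(u, l) = 33/2 (S(u, l) = (1/4)*66 = 33/2)
sqrt(S(y(-6), w(5)) + J(-27, -26)) = sqrt(33/2 - 50/(143 + 3*(-27))) = sqrt(33/2 - 50/(143 - 81)) = sqrt(33/2 - 50/62) = sqrt(33/2 - 50*1/62) = sqrt(33/2 - 25/31) = sqrt(973/62) = sqrt(60326)/62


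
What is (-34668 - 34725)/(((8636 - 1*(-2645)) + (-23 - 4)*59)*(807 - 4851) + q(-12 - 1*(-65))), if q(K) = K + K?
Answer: 69393/39178166 ≈ 0.0017712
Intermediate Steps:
q(K) = 2*K
(-34668 - 34725)/(((8636 - 1*(-2645)) + (-23 - 4)*59)*(807 - 4851) + q(-12 - 1*(-65))) = (-34668 - 34725)/(((8636 - 1*(-2645)) + (-23 - 4)*59)*(807 - 4851) + 2*(-12 - 1*(-65))) = -69393/(((8636 + 2645) - 27*59)*(-4044) + 2*(-12 + 65)) = -69393/((11281 - 1593)*(-4044) + 2*53) = -69393/(9688*(-4044) + 106) = -69393/(-39178272 + 106) = -69393/(-39178166) = -69393*(-1/39178166) = 69393/39178166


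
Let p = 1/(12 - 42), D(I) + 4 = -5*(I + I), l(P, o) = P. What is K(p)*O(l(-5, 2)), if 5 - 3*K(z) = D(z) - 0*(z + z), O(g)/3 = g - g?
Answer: 0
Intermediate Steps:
D(I) = -4 - 10*I (D(I) = -4 - 5*(I + I) = -4 - 10*I)
O(g) = 0 (O(g) = 3*(g - g) = 3*0 = 0)
p = -1/30 (p = 1/(-30) = -1/30 ≈ -0.033333)
K(z) = 3 + 10*z/3 (K(z) = 5/3 - ((-4 - 10*z) - 0*(z + z))/3 = 5/3 - ((-4 - 10*z) - 0*2*z)/3 = 5/3 - ((-4 - 10*z) - 1*0)/3 = 5/3 - ((-4 - 10*z) + 0)/3 = 5/3 - (-4 - 10*z)/3 = 5/3 + (4/3 + 10*z/3) = 3 + 10*z/3)
K(p)*O(l(-5, 2)) = (3 + (10/3)*(-1/30))*0 = (3 - ⅑)*0 = (26/9)*0 = 0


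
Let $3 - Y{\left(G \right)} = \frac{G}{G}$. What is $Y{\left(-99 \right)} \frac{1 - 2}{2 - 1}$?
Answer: $-2$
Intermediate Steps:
$Y{\left(G \right)} = 2$ ($Y{\left(G \right)} = 3 - \frac{G}{G} = 3 - 1 = 2$)
$Y{\left(-99 \right)} \frac{1 - 2}{2 - 1} = 2 \frac{1 - 2}{2 - 1} = 2 \left(- 1^{-1}\right) = 2 \left(\left(-1\right) 1\right) = 2 \left(-1\right) = -2$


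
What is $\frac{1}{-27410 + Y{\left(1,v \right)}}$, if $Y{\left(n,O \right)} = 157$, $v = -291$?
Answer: $- \frac{1}{27253} \approx -3.6693 \cdot 10^{-5}$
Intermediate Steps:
$\frac{1}{-27410 + Y{\left(1,v \right)}} = \frac{1}{-27410 + 157} = \frac{1}{-27253} = - \frac{1}{27253}$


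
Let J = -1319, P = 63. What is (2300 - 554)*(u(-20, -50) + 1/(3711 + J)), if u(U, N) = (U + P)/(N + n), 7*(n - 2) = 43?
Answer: -628297227/350428 ≈ -1792.9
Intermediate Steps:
n = 57/7 (n = 2 + (⅐)*43 = 2 + 43/7 = 57/7 ≈ 8.1429)
u(U, N) = (63 + U)/(57/7 + N) (u(U, N) = (U + 63)/(N + 57/7) = (63 + U)/(57/7 + N))
(2300 - 554)*(u(-20, -50) + 1/(3711 + J)) = (2300 - 554)*(7*(63 - 20)/(57 + 7*(-50)) + 1/(3711 - 1319)) = 1746*(7*43/(57 - 350) + 1/2392) = 1746*(7*43/(-293) + 1/2392) = 1746*(7*(-1/293)*43 + 1/2392) = 1746*(-301/293 + 1/2392) = 1746*(-719699/700856) = -628297227/350428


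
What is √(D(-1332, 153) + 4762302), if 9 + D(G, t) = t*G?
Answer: √4558497 ≈ 2135.1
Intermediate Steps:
D(G, t) = -9 + G*t (D(G, t) = -9 + t*G = -9 + G*t)
√(D(-1332, 153) + 4762302) = √((-9 - 1332*153) + 4762302) = √((-9 - 203796) + 4762302) = √(-203805 + 4762302) = √4558497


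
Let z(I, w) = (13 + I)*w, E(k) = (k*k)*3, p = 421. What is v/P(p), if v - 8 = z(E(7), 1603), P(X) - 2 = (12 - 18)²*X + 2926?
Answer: 21374/1507 ≈ 14.183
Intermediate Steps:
E(k) = 3*k² (E(k) = k²*3 = 3*k²)
P(X) = 2928 + 36*X (P(X) = 2 + ((12 - 18)²*X + 2926) = 2 + ((-6)²*X + 2926) = 2 + (36*X + 2926) = 2 + (2926 + 36*X) = 2928 + 36*X)
z(I, w) = w*(13 + I)
v = 256488 (v = 8 + 1603*(13 + 3*7²) = 8 + 1603*(13 + 3*49) = 8 + 1603*(13 + 147) = 8 + 1603*160 = 8 + 256480 = 256488)
v/P(p) = 256488/(2928 + 36*421) = 256488/(2928 + 15156) = 256488/18084 = 256488*(1/18084) = 21374/1507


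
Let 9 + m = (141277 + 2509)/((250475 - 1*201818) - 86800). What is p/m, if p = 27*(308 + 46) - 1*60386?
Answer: 1938732404/487073 ≈ 3980.4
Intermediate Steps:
p = -50828 (p = 27*354 - 60386 = 9558 - 60386 = -50828)
m = -487073/38143 (m = -9 + (141277 + 2509)/((250475 - 1*201818) - 86800) = -9 + 143786/((250475 - 201818) - 86800) = -9 + 143786/(48657 - 86800) = -9 + 143786/(-38143) = -9 + 143786*(-1/38143) = -9 - 143786/38143 = -487073/38143 ≈ -12.770)
p/m = -50828/(-487073/38143) = -50828*(-38143/487073) = 1938732404/487073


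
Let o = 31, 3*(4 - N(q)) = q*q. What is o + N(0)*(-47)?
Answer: -157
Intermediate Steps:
N(q) = 4 - q²/3 (N(q) = 4 - q*q/3 = 4 - q²/3)
o + N(0)*(-47) = 31 + (4 - ⅓*0²)*(-47) = 31 + (4 - ⅓*0)*(-47) = 31 + (4 + 0)*(-47) = 31 + 4*(-47) = 31 - 188 = -157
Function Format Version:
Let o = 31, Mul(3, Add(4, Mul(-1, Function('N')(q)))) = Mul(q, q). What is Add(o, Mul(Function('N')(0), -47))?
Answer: -157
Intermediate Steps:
Function('N')(q) = Add(4, Mul(Rational(-1, 3), Pow(q, 2))) (Function('N')(q) = Add(4, Mul(Rational(-1, 3), Mul(q, q))) = Add(4, Mul(Rational(-1, 3), Pow(q, 2))))
Add(o, Mul(Function('N')(0), -47)) = Add(31, Mul(Add(4, Mul(Rational(-1, 3), Pow(0, 2))), -47)) = Add(31, Mul(Add(4, Mul(Rational(-1, 3), 0)), -47)) = Add(31, Mul(Add(4, 0), -47)) = Add(31, Mul(4, -47)) = Add(31, -188) = -157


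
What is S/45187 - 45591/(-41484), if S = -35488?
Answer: 195978775/624845836 ≈ 0.31364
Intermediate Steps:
S/45187 - 45591/(-41484) = -35488/45187 - 45591/(-41484) = -35488*1/45187 - 45591*(-1/41484) = -35488/45187 + 15197/13828 = 195978775/624845836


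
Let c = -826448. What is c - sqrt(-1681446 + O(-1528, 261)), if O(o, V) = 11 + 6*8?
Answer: -826448 - I*sqrt(1681387) ≈ -8.2645e+5 - 1296.7*I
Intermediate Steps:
O(o, V) = 59 (O(o, V) = 11 + 48 = 59)
c - sqrt(-1681446 + O(-1528, 261)) = -826448 - sqrt(-1681446 + 59) = -826448 - sqrt(-1681387) = -826448 - I*sqrt(1681387)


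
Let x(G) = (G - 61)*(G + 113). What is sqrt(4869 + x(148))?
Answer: 6*sqrt(766) ≈ 166.06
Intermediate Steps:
x(G) = (-61 + G)*(113 + G)
sqrt(4869 + x(148)) = sqrt(4869 + (-6893 + 148**2 + 52*148)) = sqrt(4869 + (-6893 + 21904 + 7696)) = sqrt(4869 + 22707) = sqrt(27576) = 6*sqrt(766)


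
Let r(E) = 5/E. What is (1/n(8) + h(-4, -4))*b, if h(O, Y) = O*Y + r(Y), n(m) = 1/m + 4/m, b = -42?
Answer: -6867/10 ≈ -686.70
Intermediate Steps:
n(m) = 5/m (n(m) = 1/m + 4/m = 5/m)
h(O, Y) = 5/Y + O*Y (h(O, Y) = O*Y + 5/Y = 5/Y + O*Y)
(1/n(8) + h(-4, -4))*b = (1/(5/8) + (5/(-4) - 4*(-4)))*(-42) = (1/(5*(⅛)) + (5*(-¼) + 16))*(-42) = (1/(5/8) + (-5/4 + 16))*(-42) = (8/5 + 59/4)*(-42) = (327/20)*(-42) = -6867/10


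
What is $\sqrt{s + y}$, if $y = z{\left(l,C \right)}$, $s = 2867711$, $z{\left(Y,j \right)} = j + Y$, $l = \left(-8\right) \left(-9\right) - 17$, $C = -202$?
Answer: $2 \sqrt{716891} \approx 1693.4$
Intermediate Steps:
$l = 55$ ($l = 72 - 17 = 55$)
$z{\left(Y,j \right)} = Y + j$
$y = -147$ ($y = 55 - 202 = -147$)
$\sqrt{s + y} = \sqrt{2867711 - 147} = \sqrt{2867564} = 2 \sqrt{716891}$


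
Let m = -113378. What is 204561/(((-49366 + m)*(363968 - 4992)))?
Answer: -68187/19473730048 ≈ -3.5015e-6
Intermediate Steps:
204561/(((-49366 + m)*(363968 - 4992))) = 204561/(((-49366 - 113378)*(363968 - 4992))) = 204561/((-162744*358976)) = 204561/(-58421190144) = 204561*(-1/58421190144) = -68187/19473730048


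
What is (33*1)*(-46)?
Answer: -1518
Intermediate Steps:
(33*1)*(-46) = 33*(-46) = -1518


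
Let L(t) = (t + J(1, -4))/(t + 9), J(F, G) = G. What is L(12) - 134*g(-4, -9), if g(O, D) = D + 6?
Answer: 8450/21 ≈ 402.38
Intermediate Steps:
g(O, D) = 6 + D
L(t) = (-4 + t)/(9 + t) (L(t) = (t - 4)/(t + 9) = (-4 + t)/(9 + t))
L(12) - 134*g(-4, -9) = (-4 + 12)/(9 + 12) - 134*(6 - 9) = 8/21 - 134*(-3) = (1/21)*8 + 402 = 8/21 + 402 = 8450/21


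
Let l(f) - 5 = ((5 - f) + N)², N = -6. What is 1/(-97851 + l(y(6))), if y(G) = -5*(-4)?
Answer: -1/97405 ≈ -1.0266e-5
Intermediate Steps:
y(G) = 20
l(f) = 5 + (-1 - f)² (l(f) = 5 + ((5 - f) - 6)² = 5 + (-1 - f)²)
1/(-97851 + l(y(6))) = 1/(-97851 + (5 + (1 + 20)²)) = 1/(-97851 + (5 + 21²)) = 1/(-97851 + (5 + 441)) = 1/(-97851 + 446) = 1/(-97405) = -1/97405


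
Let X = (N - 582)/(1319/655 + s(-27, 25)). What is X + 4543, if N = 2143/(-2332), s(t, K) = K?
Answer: 186564734159/41262408 ≈ 4521.4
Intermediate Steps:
N = -2143/2332 (N = 2143*(-1/2332) = -2143/2332 ≈ -0.91895)
X = -890385385/41262408 (X = (-2143/2332 - 582)/(1319/655 + 25) = -1359367/(2332*(1319*(1/655) + 25)) = -1359367/(2332*(1319/655 + 25)) = -1359367/(2332*17694/655) = -1359367/2332*655/17694 = -890385385/41262408 ≈ -21.579)
X + 4543 = -890385385/41262408 + 4543 = 186564734159/41262408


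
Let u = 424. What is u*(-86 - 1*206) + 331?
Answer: -123477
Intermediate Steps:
u*(-86 - 1*206) + 331 = 424*(-86 - 1*206) + 331 = 424*(-86 - 206) + 331 = 424*(-292) + 331 = -123808 + 331 = -123477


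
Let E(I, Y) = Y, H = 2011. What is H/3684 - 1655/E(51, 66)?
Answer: -994049/40524 ≈ -24.530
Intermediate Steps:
H/3684 - 1655/E(51, 66) = 2011/3684 - 1655/66 = -994049/40524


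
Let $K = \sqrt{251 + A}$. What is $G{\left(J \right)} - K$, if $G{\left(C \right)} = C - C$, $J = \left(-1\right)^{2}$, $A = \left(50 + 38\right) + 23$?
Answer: $- \sqrt{362} \approx -19.026$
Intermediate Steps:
$A = 111$ ($A = 88 + 23 = 111$)
$J = 1$
$K = \sqrt{362}$ ($K = \sqrt{251 + 111} = \sqrt{362} \approx 19.026$)
$G{\left(C \right)} = 0$
$G{\left(J \right)} - K = 0 - \sqrt{362} = - \sqrt{362}$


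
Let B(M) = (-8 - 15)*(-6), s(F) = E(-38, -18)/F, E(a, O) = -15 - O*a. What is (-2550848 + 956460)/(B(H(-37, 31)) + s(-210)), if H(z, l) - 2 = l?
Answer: -111607160/9893 ≈ -11281.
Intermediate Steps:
E(a, O) = -15 - O*a
s(F) = -699/F (s(F) = (-15 - 1*(-18)*(-38))/F = (-15 - 684)/F = -699/F)
H(z, l) = 2 + l
B(M) = 138 (B(M) = -23*(-6) = 138)
(-2550848 + 956460)/(B(H(-37, 31)) + s(-210)) = (-2550848 + 956460)/(138 - 699/(-210)) = -1594388/(138 - 699*(-1/210)) = -1594388/(138 + 233/70) = -1594388/9893/70 = -1594388*70/9893 = -111607160/9893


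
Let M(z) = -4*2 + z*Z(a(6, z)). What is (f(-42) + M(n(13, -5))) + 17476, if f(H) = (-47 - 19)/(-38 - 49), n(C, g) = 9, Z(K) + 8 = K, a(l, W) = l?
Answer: 506072/29 ≈ 17451.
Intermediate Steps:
Z(K) = -8 + K
f(H) = 22/29 (f(H) = -66/(-87) = -66*(-1/87) = 22/29)
M(z) = -8 - 2*z (M(z) = -4*2 + z*(-8 + 6) = -8 + z*(-2) = -8 - 2*z)
(f(-42) + M(n(13, -5))) + 17476 = (22/29 + (-8 - 2*9)) + 17476 = (22/29 + (-8 - 18)) + 17476 = (22/29 - 26) + 17476 = -732/29 + 17476 = 506072/29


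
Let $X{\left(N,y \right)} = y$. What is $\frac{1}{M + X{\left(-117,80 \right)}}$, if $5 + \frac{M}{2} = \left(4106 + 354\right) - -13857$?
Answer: $\frac{1}{36704} \approx 2.7245 \cdot 10^{-5}$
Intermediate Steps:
$M = 36624$ ($M = -10 + 2 \left(\left(4106 + 354\right) - -13857\right) = -10 + 2 \left(4460 + 13857\right) = -10 + 2 \cdot 18317 = -10 + 36634 = 36624$)
$\frac{1}{M + X{\left(-117,80 \right)}} = \frac{1}{36624 + 80} = \frac{1}{36704}$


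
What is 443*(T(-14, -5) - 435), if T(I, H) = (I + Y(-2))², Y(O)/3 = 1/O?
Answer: -345097/4 ≈ -86274.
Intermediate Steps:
Y(O) = 3/O
T(I, H) = (-3/2 + I)² (T(I, H) = (I + 3/(-2))² = (I + 3*(-½))² = (I - 3/2)² = (-3/2 + I)²)
443*(T(-14, -5) - 435) = 443*((-3 + 2*(-14))²/4 - 435) = 443*((-3 - 28)²/4 - 435) = 443*((¼)*(-31)² - 435) = 443*((¼)*961 - 435) = 443*(961/4 - 435) = 443*(-779/4) = -345097/4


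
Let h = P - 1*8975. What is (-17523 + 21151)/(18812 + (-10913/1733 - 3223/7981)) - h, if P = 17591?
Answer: -560237390872045/65024365791 ≈ -8615.8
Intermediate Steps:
h = 8616 (h = 17591 - 1*8975 = 17591 - 8975 = 8616)
(-17523 + 21151)/(18812 + (-10913/1733 - 3223/7981)) - h = (-17523 + 21151)/(18812 + (-10913/1733 - 3223/7981)) - 1*8616 = 3628/(18812 + (-10913*1/1733 - 3223*1/7981)) - 8616 = 3628/(18812 + (-10913/1733 - 3223/7981)) - 8616 = 3628/(18812 - 92682112/13831073) - 8616 = 3628/(260097463164/13831073) - 8616 = 3628*(13831073/260097463164) - 8616 = 12544783211/65024365791 - 8616 = -560237390872045/65024365791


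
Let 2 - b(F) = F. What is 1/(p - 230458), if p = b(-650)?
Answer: -1/229806 ≈ -4.3515e-6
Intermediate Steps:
b(F) = 2 - F
p = 652 (p = 2 - 1*(-650) = 2 + 650 = 652)
1/(p - 230458) = 1/(652 - 230458) = 1/(-229806) = -1/229806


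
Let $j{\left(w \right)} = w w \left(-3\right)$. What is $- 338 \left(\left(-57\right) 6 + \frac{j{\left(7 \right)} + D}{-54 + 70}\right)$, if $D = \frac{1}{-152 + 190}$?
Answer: $\frac{36085049}{304} \approx 1.187 \cdot 10^{5}$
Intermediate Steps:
$D = \frac{1}{38} \approx 0.026316$
$j{\left(w \right)} = - 3 w^{2}$ ($j{\left(w \right)} = w^{2} \left(-3\right) = - 3 w^{2}$)
$- 338 \left(\left(-57\right) 6 + \frac{j{\left(7 \right)} + D}{-54 + 70}\right) = - 338 \left(\left(-57\right) 6 + \frac{- 3 \cdot 7^{2} + \frac{1}{38}}{-54 + 70}\right) = - 338 \left(-342 + \frac{\left(-3\right) 49 + \frac{1}{38}}{16}\right) = - 338 \left(-342 + \left(-147 + \frac{1}{38}\right) \frac{1}{16}\right) = - 338 \left(-342 - \frac{5585}{608}\right) = \left(-338\right) \left(- \frac{213521}{608}\right) = \frac{36085049}{304}$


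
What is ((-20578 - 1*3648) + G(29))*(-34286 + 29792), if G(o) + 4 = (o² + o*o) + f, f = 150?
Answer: 100656612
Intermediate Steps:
G(o) = 146 + 2*o² (G(o) = -4 + ((o² + o*o) + 150) = -4 + ((o² + o²) + 150) = -4 + (2*o² + 150) = -4 + (150 + 2*o²) = 146 + 2*o²)
((-20578 - 1*3648) + G(29))*(-34286 + 29792) = ((-20578 - 1*3648) + (146 + 2*29²))*(-34286 + 29792) = ((-20578 - 3648) + (146 + 2*841))*(-4494) = (-24226 + (146 + 1682))*(-4494) = (-24226 + 1828)*(-4494) = -22398*(-4494) = 100656612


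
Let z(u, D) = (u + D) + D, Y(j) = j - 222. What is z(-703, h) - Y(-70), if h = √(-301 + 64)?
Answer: -411 + 2*I*√237 ≈ -411.0 + 30.79*I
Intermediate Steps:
h = I*√237 (h = √(-237) = I*√237 ≈ 15.395*I)
Y(j) = -222 + j
z(u, D) = u + 2*D (z(u, D) = (D + u) + D = u + 2*D)
z(-703, h) - Y(-70) = (-703 + 2*(I*√237)) - (-222 - 70) = (-703 + 2*I*√237) - 1*(-292) = (-703 + 2*I*√237) + 292 = -411 + 2*I*√237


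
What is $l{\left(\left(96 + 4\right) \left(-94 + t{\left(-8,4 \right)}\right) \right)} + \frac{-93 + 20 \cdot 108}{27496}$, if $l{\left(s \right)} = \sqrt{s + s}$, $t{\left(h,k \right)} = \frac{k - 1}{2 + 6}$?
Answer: $\frac{2067}{27496} + 5 i \sqrt{749} \approx 0.075175 + 136.84 i$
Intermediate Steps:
$t{\left(h,k \right)} = - \frac{1}{8} + \frac{k}{8}$ ($t{\left(h,k \right)} = \frac{-1 + k}{8} = \left(-1 + k\right) \frac{1}{8} = - \frac{1}{8} + \frac{k}{8}$)
$l{\left(s \right)} = \sqrt{2} \sqrt{s}$ ($l{\left(s \right)} = \sqrt{2 s} = \sqrt{2} \sqrt{s}$)
$l{\left(\left(96 + 4\right) \left(-94 + t{\left(-8,4 \right)}\right) \right)} + \frac{-93 + 20 \cdot 108}{27496} = \sqrt{2} \sqrt{\left(96 + 4\right) \left(-94 + \left(- \frac{1}{8} + \frac{1}{8} \cdot 4\right)\right)} + \frac{-93 + 20 \cdot 108}{27496} = \sqrt{2} \sqrt{100 \left(-94 + \left(- \frac{1}{8} + \frac{1}{2}\right)\right)} + \left(-93 + 2160\right) \frac{1}{27496} = \sqrt{2} \sqrt{100 \left(-94 + \frac{3}{8}\right)} + 2067 \cdot \frac{1}{27496} = \sqrt{2} \sqrt{100 \left(- \frac{749}{8}\right)} + \frac{2067}{27496} = \sqrt{2} \sqrt{- \frac{18725}{2}} + \frac{2067}{27496} = \sqrt{2} \frac{5 i \sqrt{1498}}{2} + \frac{2067}{27496} = 5 i \sqrt{749} + \frac{2067}{27496} = \frac{2067}{27496} + 5 i \sqrt{749}$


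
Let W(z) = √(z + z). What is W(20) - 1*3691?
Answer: -3691 + 2*√10 ≈ -3684.7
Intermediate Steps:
W(z) = √2*√z (W(z) = √(2*z) = √2*√z)
W(20) - 1*3691 = √2*√20 - 1*3691 = √2*(2*√5) - 3691 = 2*√10 - 3691 = -3691 + 2*√10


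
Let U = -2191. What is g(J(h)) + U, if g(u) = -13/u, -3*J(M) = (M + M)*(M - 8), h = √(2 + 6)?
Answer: -245431/112 - 39*√2/56 ≈ -2192.3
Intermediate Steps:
h = 2*√2 (h = √8 = 2*√2 ≈ 2.8284)
J(M) = -2*M*(-8 + M)/3 (J(M) = -(M + M)*(M - 8)/3 = -2*M*(-8 + M)/3)
g(J(h)) + U = -13*3*√2/(8*(8 - 2*√2)) - 2191 = -39*√2/(8*(8 - 2*√2)) - 2191 = -2191 - 39*√2/(8*(8 - 2*√2))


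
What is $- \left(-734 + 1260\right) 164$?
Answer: $-86264$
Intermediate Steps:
$- \left(-734 + 1260\right) 164 = - 526 \cdot 164 = \left(-1\right) 86264 = -86264$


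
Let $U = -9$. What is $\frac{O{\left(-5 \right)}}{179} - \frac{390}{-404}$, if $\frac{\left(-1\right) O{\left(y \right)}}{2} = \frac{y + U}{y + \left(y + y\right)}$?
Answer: $\frac{517919}{542370} \approx 0.95492$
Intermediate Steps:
$O{\left(y \right)} = - \frac{2 \left(-9 + y\right)}{3 y}$ ($O{\left(y \right)} = - 2 \frac{y - 9}{y + \left(y + y\right)} = - 2 \frac{-9 + y}{y + 2 y} = - 2 \frac{-9 + y}{3 y} = - \frac{2 \left(-9 + y\right)}{3 y}$)
$\frac{O{\left(-5 \right)}}{179} - \frac{390}{-404} = \frac{- \frac{2}{3} + \frac{6}{-5}}{179} - \frac{390}{-404} = \left(- \frac{2}{3} + 6 \left(- \frac{1}{5}\right)\right) \frac{1}{179} - - \frac{195}{202} = \left(- \frac{2}{3} - \frac{6}{5}\right) \frac{1}{179} + \frac{195}{202} = \left(- \frac{28}{15}\right) \frac{1}{179} + \frac{195}{202} = - \frac{28}{2685} + \frac{195}{202} = \frac{517919}{542370}$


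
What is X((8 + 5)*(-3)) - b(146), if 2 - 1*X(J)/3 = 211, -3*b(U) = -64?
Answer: -1945/3 ≈ -648.33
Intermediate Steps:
b(U) = 64/3 (b(U) = -⅓*(-64) = 64/3)
X(J) = -627 (X(J) = 6 - 3*211 = 6 - 633 = -627)
X((8 + 5)*(-3)) - b(146) = -627 - 1*64/3 = -627 - 64/3 = -1945/3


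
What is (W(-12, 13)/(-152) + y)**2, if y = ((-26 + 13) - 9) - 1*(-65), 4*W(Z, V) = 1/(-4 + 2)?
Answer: 2734139521/1478656 ≈ 1849.1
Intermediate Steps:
W(Z, V) = -1/8 (W(Z, V) = 1/(4*(-4 + 2)) = (1/4)/(-2) = (1/4)*(-1/2) = -1/8)
y = 43 (y = (-13 - 9) + 65 = -22 + 65 = 43)
(W(-12, 13)/(-152) + y)**2 = (-1/8/(-152) + 43)**2 = (-1/8*(-1/152) + 43)**2 = (1/1216 + 43)**2 = (52289/1216)**2 = 2734139521/1478656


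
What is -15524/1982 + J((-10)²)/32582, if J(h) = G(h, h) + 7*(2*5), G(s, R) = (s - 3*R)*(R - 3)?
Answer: -136028757/16144381 ≈ -8.4258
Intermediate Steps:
G(s, R) = (-3 + R)*(s - 3*R) (G(s, R) = (s - 3*R)*(-3 + R) = (-3 + R)*(s - 3*R))
J(h) = 70 - 2*h² + 6*h (J(h) = (-3*h - 3*h² + 9*h + h*h) + 7*(2*5) = (-3*h - 3*h² + 9*h + h²) + 7*10 = (-2*h² + 6*h) + 70 = 70 - 2*h² + 6*h)
-15524/1982 + J((-10)²)/32582 = -15524/1982 + (70 - 2*((-10)²)² + 6*(-10)²)/32582 = -15524*1/1982 + (70 - 2*100² + 6*100)*(1/32582) = -7762/991 + (70 - 2*10000 + 600)*(1/32582) = -7762/991 + (70 - 20000 + 600)*(1/32582) = -7762/991 - 19330*1/32582 = -7762/991 - 9665/16291 = -136028757/16144381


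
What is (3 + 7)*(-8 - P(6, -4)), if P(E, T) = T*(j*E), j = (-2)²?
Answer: 880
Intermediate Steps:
j = 4
P(E, T) = 4*E*T (P(E, T) = T*(4*E) = 4*E*T)
(3 + 7)*(-8 - P(6, -4)) = (3 + 7)*(-8 - 4*6*(-4)) = 10*(-8 - 1*(-96)) = 10*(-8 + 96) = 10*88 = 880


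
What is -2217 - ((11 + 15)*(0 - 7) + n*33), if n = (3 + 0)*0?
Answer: -2035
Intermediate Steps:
n = 0 (n = 3*0 = 0)
-2217 - ((11 + 15)*(0 - 7) + n*33) = -2217 - ((11 + 15)*(0 - 7) + 0*33) = -2217 - (26*(-7) + 0) = -2217 - (-182 + 0) = -2217 - 1*(-182) = -2217 + 182 = -2035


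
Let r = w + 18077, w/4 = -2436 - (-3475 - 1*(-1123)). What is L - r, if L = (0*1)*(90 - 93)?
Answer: -17741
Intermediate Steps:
L = 0 (L = 0*(-3) = 0)
w = -336 (w = 4*(-2436 - (-3475 - 1*(-1123))) = 4*(-2436 - (-3475 + 1123)) = 4*(-2436 - 1*(-2352)) = 4*(-2436 + 2352) = 4*(-84) = -336)
r = 17741 (r = -336 + 18077 = 17741)
L - r = 0 - 1*17741 = 0 - 17741 = -17741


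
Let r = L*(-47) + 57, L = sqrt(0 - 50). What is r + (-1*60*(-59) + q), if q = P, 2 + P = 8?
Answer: 3603 - 235*I*sqrt(2) ≈ 3603.0 - 332.34*I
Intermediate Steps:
L = 5*I*sqrt(2) (L = sqrt(-50) = 5*I*sqrt(2) ≈ 7.0711*I)
P = 6 (P = -2 + 8 = 6)
q = 6
r = 57 - 235*I*sqrt(2) (r = (5*I*sqrt(2))*(-47) + 57 = -235*I*sqrt(2) + 57 = 57 - 235*I*sqrt(2) ≈ 57.0 - 332.34*I)
r + (-1*60*(-59) + q) = (57 - 235*I*sqrt(2)) + (-1*60*(-59) + 6) = (57 - 235*I*sqrt(2)) + (-60*(-59) + 6) = (57 - 235*I*sqrt(2)) + (3540 + 6) = (57 - 235*I*sqrt(2)) + 3546 = 3603 - 235*I*sqrt(2)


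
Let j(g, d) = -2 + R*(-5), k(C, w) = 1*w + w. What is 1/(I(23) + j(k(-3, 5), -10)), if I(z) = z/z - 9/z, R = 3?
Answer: -23/377 ≈ -0.061008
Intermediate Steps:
k(C, w) = 2*w (k(C, w) = w + w = 2*w)
j(g, d) = -17 (j(g, d) = -2 + 3*(-5) = -2 - 15 = -17)
I(z) = 1 - 9/z
1/(I(23) + j(k(-3, 5), -10)) = 1/((-9 + 23)/23 - 17) = 1/((1/23)*14 - 17) = 1/(14/23 - 17) = 1/(-377/23) = -23/377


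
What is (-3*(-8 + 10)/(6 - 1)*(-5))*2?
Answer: 12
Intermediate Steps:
(-3*(-8 + 10)/(6 - 1)*(-5))*2 = (-3/(5/2)*(-5))*2 = (-3/(5*(½))*(-5))*2 = (-3/5/2*(-5))*2 = (-3*⅖*(-5))*2 = -6/5*(-5)*2 = 6*2 = 12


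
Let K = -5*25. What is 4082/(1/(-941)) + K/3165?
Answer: -2431455571/633 ≈ -3.8412e+6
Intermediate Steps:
K = -125
4082/(1/(-941)) + K/3165 = 4082/(1/(-941)) - 125/3165 = 4082/(-1/941) - 125*1/3165 = 4082*(-941) - 25/633 = -3841162 - 25/633 = -2431455571/633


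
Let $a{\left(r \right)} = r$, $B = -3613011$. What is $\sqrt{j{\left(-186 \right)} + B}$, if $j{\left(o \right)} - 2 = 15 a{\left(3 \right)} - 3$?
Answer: $i \sqrt{3612967} \approx 1900.8 i$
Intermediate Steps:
$j{\left(o \right)} = 44$ ($j{\left(o \right)} = 2 + \left(15 \cdot 3 - 3\right) = 2 + \left(45 - 3\right) = 2 + 42 = 44$)
$\sqrt{j{\left(-186 \right)} + B} = \sqrt{44 - 3613011} = \sqrt{-3612967} = i \sqrt{3612967}$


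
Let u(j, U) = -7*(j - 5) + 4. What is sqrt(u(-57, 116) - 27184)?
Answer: I*sqrt(26746) ≈ 163.54*I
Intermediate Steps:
u(j, U) = 39 - 7*j (u(j, U) = -7*(-5 + j) + 4 = (35 - 7*j) + 4 = 39 - 7*j)
sqrt(u(-57, 116) - 27184) = sqrt((39 - 7*(-57)) - 27184) = sqrt((39 + 399) - 27184) = sqrt(438 - 27184) = sqrt(-26746) = I*sqrt(26746)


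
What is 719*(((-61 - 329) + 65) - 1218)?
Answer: -1109417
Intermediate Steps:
719*(((-61 - 329) + 65) - 1218) = 719*((-390 + 65) - 1218) = 719*(-325 - 1218) = 719*(-1543) = -1109417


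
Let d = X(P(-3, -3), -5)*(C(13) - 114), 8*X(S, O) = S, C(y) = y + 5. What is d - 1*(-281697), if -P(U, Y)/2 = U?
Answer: 281625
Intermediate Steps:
C(y) = 5 + y
P(U, Y) = -2*U
X(S, O) = S/8
d = -72 (d = ((-2*(-3))/8)*((5 + 13) - 114) = ((⅛)*6)*(18 - 114) = (¾)*(-96) = -72)
d - 1*(-281697) = -72 - 1*(-281697) = -72 + 281697 = 281625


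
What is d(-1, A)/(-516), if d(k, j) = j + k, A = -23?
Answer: 2/43 ≈ 0.046512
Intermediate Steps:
d(-1, A)/(-516) = (-23 - 1)/(-516) = -24*(-1/516) = 2/43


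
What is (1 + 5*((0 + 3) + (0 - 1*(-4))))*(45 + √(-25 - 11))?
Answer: 1620 + 216*I ≈ 1620.0 + 216.0*I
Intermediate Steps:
(1 + 5*((0 + 3) + (0 - 1*(-4))))*(45 + √(-25 - 11)) = (1 + 5*(3 + (0 + 4)))*(45 + √(-36)) = (1 + 5*(3 + 4))*(45 + 6*I) = (1 + 5*7)*(45 + 6*I) = (1 + 35)*(45 + 6*I) = 36*(45 + 6*I) = 1620 + 216*I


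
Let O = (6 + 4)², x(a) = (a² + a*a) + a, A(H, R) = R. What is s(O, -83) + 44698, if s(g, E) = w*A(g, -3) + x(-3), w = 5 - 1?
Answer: 44701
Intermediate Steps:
x(a) = a + 2*a² (x(a) = (a² + a²) + a = 2*a² + a = a + 2*a²)
w = 4
O = 100 (O = 10² = 100)
s(g, E) = 3 (s(g, E) = 4*(-3) - 3*(1 + 2*(-3)) = -12 - 3*(1 - 6) = -12 - 3*(-5) = -12 + 15 = 3)
s(O, -83) + 44698 = 3 + 44698 = 44701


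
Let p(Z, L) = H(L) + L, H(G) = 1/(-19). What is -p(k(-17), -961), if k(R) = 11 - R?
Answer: 18260/19 ≈ 961.05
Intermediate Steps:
H(G) = -1/19
p(Z, L) = -1/19 + L
-p(k(-17), -961) = -(-1/19 - 961) = -1*(-18260/19) = 18260/19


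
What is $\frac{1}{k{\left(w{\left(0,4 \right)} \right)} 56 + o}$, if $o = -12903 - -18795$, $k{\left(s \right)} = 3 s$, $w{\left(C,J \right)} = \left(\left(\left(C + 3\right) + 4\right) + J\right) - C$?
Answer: $\frac{1}{7740} \approx 0.0001292$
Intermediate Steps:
$w{\left(C,J \right)} = 7 + J$ ($w{\left(C,J \right)} = \left(\left(\left(3 + C\right) + 4\right) + J\right) - C = \left(\left(7 + C\right) + J\right) - C = \left(7 + C + J\right) - C = 7 + J$)
$o = 5892$ ($o = -12903 + 18795 = 5892$)
$\frac{1}{k{\left(w{\left(0,4 \right)} \right)} 56 + o} = \frac{1}{3 \left(7 + 4\right) 56 + 5892} = \frac{1}{3 \cdot 11 \cdot 56 + 5892} = \frac{1}{33 \cdot 56 + 5892} = \frac{1}{1848 + 5892} = \frac{1}{7740}$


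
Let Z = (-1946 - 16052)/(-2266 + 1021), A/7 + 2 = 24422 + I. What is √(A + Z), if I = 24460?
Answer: √530378961510/1245 ≈ 584.96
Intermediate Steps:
A = 342160 (A = -14 + 7*(24422 + 24460) = -14 + 7*48882 = -14 + 342174 = 342160)
Z = 17998/1245 (Z = -17998/(-1245) = -17998*(-1/1245) = 17998/1245 ≈ 14.456)
√(A + Z) = √(342160 + 17998/1245) = √(426007198/1245) = √530378961510/1245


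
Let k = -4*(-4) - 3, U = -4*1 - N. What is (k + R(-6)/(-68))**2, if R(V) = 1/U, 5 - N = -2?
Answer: 94575625/559504 ≈ 169.03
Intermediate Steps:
N = 7 (N = 5 - 1*(-2) = 5 + 2 = 7)
U = -11 (U = -4*1 - 1*7 = -4 - 7 = -11)
R(V) = -1/11 (R(V) = 1/(-11) = -1/11)
k = 13 (k = 16 - 3 = 13)
(k + R(-6)/(-68))**2 = (13 - 1/11/(-68))**2 = (13 - 1/11*(-1/68))**2 = (13 + 1/748)**2 = (9725/748)**2 = 94575625/559504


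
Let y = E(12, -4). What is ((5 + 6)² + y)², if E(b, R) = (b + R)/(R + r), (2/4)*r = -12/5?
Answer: 1745041/121 ≈ 14422.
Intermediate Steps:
r = -24/5 (r = 2*(-12/5) = -24/5 ≈ -4.8000)
E(b, R) = (R + b)/(-24/5 + R) (E(b, R) = (b + R)/(R - 24/5) = (R + b)/(-24/5 + R))
y = -10/11 (y = 5*(-4 + 12)/(-24 + 5*(-4)) = 5*8/(-24 - 20) = 5*8/(-44) = 5*(-1/44)*8 = -10/11 ≈ -0.90909)
((5 + 6)² + y)² = ((5 + 6)² - 10/11)² = (11² - 10/11)² = (121 - 10/11)² = (1321/11)² = 1745041/121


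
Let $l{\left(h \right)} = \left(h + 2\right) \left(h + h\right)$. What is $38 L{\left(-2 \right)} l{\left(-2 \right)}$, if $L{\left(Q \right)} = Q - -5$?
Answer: $0$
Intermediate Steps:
$l{\left(h \right)} = 2 h \left(2 + h\right)$ ($l{\left(h \right)} = \left(2 + h\right) 2 h = 2 h \left(2 + h\right)$)
$L{\left(Q \right)} = 5 + Q$ ($L{\left(Q \right)} = Q + 5 = 5 + Q$)
$38 L{\left(-2 \right)} l{\left(-2 \right)} = 38 \left(5 - 2\right) 2 \left(-2\right) \left(2 - 2\right) = 38 \cdot 3 \cdot 2 \left(-2\right) 0 = 114 \cdot 0 = 0$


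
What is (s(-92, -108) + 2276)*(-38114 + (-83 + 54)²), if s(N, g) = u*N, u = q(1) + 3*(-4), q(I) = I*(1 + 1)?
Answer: -119124508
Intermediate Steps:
q(I) = 2*I (q(I) = I*2 = 2*I)
u = -10 (u = 2*1 + 3*(-4) = 2 - 12 = -10)
s(N, g) = -10*N
(s(-92, -108) + 2276)*(-38114 + (-83 + 54)²) = (-10*(-92) + 2276)*(-38114 + (-83 + 54)²) = (920 + 2276)*(-38114 + (-29)²) = 3196*(-38114 + 841) = 3196*(-37273) = -119124508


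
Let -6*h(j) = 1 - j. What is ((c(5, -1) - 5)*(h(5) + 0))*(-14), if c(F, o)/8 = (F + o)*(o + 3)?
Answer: -1652/3 ≈ -550.67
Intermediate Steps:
c(F, o) = 8*(3 + o)*(F + o) (c(F, o) = 8*((F + o)*(o + 3)) = 8*((F + o)*(3 + o)) = 8*((3 + o)*(F + o)) = 8*(3 + o)*(F + o))
h(j) = -⅙ + j/6 (h(j) = -(1 - j)/6 = -⅙ + j/6)
((c(5, -1) - 5)*(h(5) + 0))*(-14) = (((8*(-1)² + 24*5 + 24*(-1) + 8*5*(-1)) - 5)*((-⅙ + (⅙)*5) + 0))*(-14) = (((8*1 + 120 - 24 - 40) - 5)*((-⅙ + ⅚) + 0))*(-14) = (((8 + 120 - 24 - 40) - 5)*(⅔ + 0))*(-14) = ((64 - 5)*(⅔))*(-14) = (59*(⅔))*(-14) = (118/3)*(-14) = -1652/3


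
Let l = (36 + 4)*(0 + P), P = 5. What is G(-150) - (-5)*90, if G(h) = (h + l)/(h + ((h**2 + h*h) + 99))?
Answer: 20227100/44949 ≈ 450.00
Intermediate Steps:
l = 200 (l = (36 + 4)*(0 + 5) = 40*5 = 200)
G(h) = (200 + h)/(99 + h + 2*h**2) (G(h) = (h + 200)/(h + ((h**2 + h*h) + 99)) = (200 + h)/(h + ((h**2 + h**2) + 99)) = (200 + h)/(h + (2*h**2 + 99)) = (200 + h)/(h + (99 + 2*h**2)) = (200 + h)/(99 + h + 2*h**2))
G(-150) - (-5)*90 = (200 - 150)/(99 - 150 + 2*(-150)**2) - (-5)*90 = 50/(99 - 150 + 2*22500) - 1*(-450) = 50/(99 - 150 + 45000) + 450 = 50/44949 + 450 = 20227100/44949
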